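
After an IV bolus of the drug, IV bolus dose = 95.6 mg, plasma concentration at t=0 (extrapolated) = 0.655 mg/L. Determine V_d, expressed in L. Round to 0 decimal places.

146 L

Vd = Dose / C₀ = 95.60 / 0.655 = 146.0 L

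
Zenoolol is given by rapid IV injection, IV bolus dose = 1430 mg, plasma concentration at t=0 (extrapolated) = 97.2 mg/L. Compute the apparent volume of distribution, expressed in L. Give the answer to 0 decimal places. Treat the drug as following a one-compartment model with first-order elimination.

Vd = Dose / C₀ = 1430 / 97.2 = 14.71 L

15 L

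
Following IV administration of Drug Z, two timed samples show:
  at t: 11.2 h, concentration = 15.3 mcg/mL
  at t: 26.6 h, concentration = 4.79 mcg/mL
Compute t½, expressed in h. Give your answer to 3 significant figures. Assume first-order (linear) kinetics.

k = ln(C₁/C₂) / (t₂ − t₁) = ln(15.3/4.79) / (26.6 − 11.2)
  = 1.161 / 15.40 = 0.07539 h⁻¹
t½ = ln2 / k = 0.693147 / 0.07539 = 9.194 h

9.19 h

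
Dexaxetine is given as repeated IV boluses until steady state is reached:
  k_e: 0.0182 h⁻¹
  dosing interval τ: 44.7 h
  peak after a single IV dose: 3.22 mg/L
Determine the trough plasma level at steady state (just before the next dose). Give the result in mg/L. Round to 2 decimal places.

2.56 mg/L

e^(−kτ) = e^(−0.01820 × 44.7) = 0.4433
Accumulation ratio R = 1 / (1 − e^(−kτ)) = 1 / (1 − 0.4433) = 1.796
Steady-state trough = C₀ × R × e^(−kτ) = 3.22 × 1.796 × 0.4433 = 2.564 mg/L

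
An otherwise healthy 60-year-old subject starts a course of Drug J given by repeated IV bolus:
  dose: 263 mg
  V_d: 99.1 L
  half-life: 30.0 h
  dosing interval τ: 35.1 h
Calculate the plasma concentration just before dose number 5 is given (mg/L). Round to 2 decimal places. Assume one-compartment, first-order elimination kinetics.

2.04 mg/L

C₀ per dose = Dose / Vd = 263 / 99.1 = 2.654 mg/L
k = ln2 / t½ = 0.693147 / 30.0 = 0.02310 h⁻¹
Fraction remaining after one interval: r = e^(−kτ) = e^(−0.02310 × 35.1) = 0.4445
Before dose 5, 4 doses have been given (aged 1τ, 2τ, 3τ, 4τ).
C_trough = C₀ × (r + r² + … + r^4) = C₀ × r(1−r^4)/(1−r)
        = 2.654 × 0.4445 × (1 − 0.03904) / (1 − 0.4445) = 2.041 mg/L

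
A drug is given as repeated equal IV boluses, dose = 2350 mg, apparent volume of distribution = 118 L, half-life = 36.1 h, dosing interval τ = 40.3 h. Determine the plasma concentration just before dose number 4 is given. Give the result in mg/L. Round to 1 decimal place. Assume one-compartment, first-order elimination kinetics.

15.4 mg/L

C₀ per dose = Dose / Vd = 2350 / 118 = 19.92 mg/L
k = ln2 / t½ = 0.693147 / 36.1 = 0.01920 h⁻¹
Fraction remaining after one interval: r = e^(−kτ) = e^(−0.01920 × 40.3) = 0.4613
Before dose 4, 3 doses have been given (aged 1τ, 2τ, 3τ).
C_trough = C₀ × (r + r² + … + r^3) = C₀ × r(1−r^3)/(1−r)
        = 19.92 × 0.4613 × (1 − 0.09816) / (1 − 0.4613) = 15.38 mg/L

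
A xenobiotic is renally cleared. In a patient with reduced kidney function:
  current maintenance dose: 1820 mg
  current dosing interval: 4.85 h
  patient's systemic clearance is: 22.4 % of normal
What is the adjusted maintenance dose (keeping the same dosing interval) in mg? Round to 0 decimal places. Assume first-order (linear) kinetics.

To keep the same average steady-state level, dosing rate must scale with clearance.
CL ratio = 22.4 / 100 = 0.2240
New dose (same interval) = 1820 × 0.2240 = 407.7 mg

408 mg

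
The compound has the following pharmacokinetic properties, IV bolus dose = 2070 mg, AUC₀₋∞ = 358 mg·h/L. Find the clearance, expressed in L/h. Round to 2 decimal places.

5.78 L/h

CL = Dose / AUC = 2070 / 358 = 5.782 L/h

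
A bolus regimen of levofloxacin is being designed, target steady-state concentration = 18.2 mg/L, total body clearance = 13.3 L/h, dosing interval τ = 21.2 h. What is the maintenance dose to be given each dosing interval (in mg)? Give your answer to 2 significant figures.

At steady state, Dose/τ = Css × CL.
Dose = Css × CL × τ = 18.2 × 13.30 × 21.2 = 5132 mg

5100 mg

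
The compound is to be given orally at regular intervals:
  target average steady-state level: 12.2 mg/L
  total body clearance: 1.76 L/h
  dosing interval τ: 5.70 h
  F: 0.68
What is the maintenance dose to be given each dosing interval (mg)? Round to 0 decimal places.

180 mg

At steady state, F × (Dose/τ) = Css × CL.
Dose = Css × CL × τ / F = 12.2 × 1.760 × 5.70 / 0.68 = 180.0 mg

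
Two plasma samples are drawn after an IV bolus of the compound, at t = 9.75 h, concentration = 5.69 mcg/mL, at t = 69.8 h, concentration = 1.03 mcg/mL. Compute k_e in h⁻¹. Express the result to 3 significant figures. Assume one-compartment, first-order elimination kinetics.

0.0285 h⁻¹

k = ln(C₁/C₂) / (t₂ − t₁) = ln(5.69/1.03) / (69.8 − 9.75)
  = 1.709 / 60.05 = 0.02846 h⁻¹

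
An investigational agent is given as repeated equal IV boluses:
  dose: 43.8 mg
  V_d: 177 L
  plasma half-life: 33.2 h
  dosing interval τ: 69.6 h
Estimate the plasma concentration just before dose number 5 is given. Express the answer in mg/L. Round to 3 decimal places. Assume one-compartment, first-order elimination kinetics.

0.075 mg/L

C₀ per dose = Dose / Vd = 43.8 / 177 = 0.2475 mg/L
k = ln2 / t½ = 0.693147 / 33.2 = 0.02088 h⁻¹
Fraction remaining after one interval: r = e^(−kτ) = e^(−0.02088 × 69.6) = 0.2338
Before dose 5, 4 doses have been given (aged 1τ, 2τ, 3τ, 4τ).
C_trough = C₀ × (r + r² + … + r^4) = C₀ × r(1−r^4)/(1−r)
        = 0.2475 × 0.2338 × (1 − 0.002988) / (1 − 0.2338) = 0.07530 mg/L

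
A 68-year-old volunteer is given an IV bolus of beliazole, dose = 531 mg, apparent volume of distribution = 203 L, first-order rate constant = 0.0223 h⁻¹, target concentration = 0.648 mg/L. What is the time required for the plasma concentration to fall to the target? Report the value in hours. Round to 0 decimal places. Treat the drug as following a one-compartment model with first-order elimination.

63 h

C₀ = Dose / Vd = 531.0 / 203 = 2.616 mg/L
t = ln(C₀ / C) / k = ln(2.616 / 0.648) / 0.02230
  = ln(4.037) / 0.02230 = 1.396 / 0.02230 = 62.60 h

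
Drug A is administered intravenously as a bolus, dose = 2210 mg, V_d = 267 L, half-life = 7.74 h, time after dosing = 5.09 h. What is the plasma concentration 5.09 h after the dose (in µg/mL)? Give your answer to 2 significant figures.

5.2 µg/mL

C₀ = Dose / Vd = 2210 / 267 = 8.277 mg/L
k = ln2 / t½ = 0.693147 / 7.74 = 0.08955 h⁻¹
C = C₀ · e^(−k·t) = 8.277 × e^(−0.08955 × 5.09)
  = 8.277 × 0.6339 = 5.247 mg/L
(5.247 mg/L = 5.247 µg/mL)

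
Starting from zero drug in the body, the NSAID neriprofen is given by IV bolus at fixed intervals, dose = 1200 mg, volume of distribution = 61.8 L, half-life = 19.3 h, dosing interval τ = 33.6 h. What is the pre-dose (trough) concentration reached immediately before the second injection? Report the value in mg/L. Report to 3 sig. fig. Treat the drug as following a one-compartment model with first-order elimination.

5.81 mg/L

C₀ per dose = Dose / Vd = 1200 / 61.8 = 19.42 mg/L
k = ln2 / t½ = 0.693147 / 19.3 = 0.03591 h⁻¹
Fraction remaining after one interval: r = e^(−kτ) = e^(−0.03591 × 33.6) = 0.2992
Before dose 2, 1 dose has been given (aged 1τ).
C_trough = C₀ × r = 19.42 × 0.2992 = 5.810 mg/L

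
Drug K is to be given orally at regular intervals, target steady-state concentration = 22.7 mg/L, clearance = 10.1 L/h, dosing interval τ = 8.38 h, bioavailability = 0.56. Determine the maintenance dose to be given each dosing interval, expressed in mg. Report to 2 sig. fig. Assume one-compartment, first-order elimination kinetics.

At steady state, F × (Dose/τ) = Css × CL.
Dose = Css × CL × τ / F = 22.7 × 10.10 × 8.38 / 0.56 = 3431 mg

3400 mg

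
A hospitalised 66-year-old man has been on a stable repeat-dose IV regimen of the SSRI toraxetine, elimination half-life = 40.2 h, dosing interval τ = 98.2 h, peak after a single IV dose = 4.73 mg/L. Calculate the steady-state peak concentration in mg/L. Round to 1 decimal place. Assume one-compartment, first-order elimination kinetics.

5.8 mg/L

k = ln2 / t½ = 0.693147 / 40.2 = 0.01724 h⁻¹
e^(−kτ) = e^(−0.01724 × 98.2) = 0.1840
Accumulation ratio R = 1 / (1 − e^(−kτ)) = 1 / (1 − 0.1840) = 1.225
Steady-state peak = C₀ × R = 4.73 × 1.225 = 5.794 mg/L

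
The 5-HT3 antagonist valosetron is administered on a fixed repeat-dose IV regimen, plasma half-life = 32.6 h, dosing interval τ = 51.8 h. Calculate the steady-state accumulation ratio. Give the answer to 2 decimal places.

k = ln2 / t½ = 0.693147 / 32.6 = 0.02126 h⁻¹
e^(−kτ) = e^(−0.02126 × 51.8) = 0.3324
Accumulation ratio R = 1 / (1 − e^(−kτ)) = 1 / (1 − 0.3324) = 1.498

1.50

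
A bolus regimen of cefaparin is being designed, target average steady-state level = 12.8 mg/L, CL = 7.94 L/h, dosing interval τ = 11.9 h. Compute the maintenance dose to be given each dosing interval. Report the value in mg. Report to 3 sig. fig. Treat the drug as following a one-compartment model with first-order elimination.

1210 mg

At steady state, Dose/τ = Css × CL.
Dose = Css × CL × τ = 12.8 × 7.940 × 11.9 = 1209 mg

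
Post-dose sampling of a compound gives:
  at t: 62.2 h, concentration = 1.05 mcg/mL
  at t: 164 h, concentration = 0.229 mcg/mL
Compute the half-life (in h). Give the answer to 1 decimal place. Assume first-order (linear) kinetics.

k = ln(C₁/C₂) / (t₂ − t₁) = ln(1.05/0.229) / (164 − 62.2)
  = 1.523 / 101.8 = 0.01496 h⁻¹
t½ = ln2 / k = 0.693147 / 0.01496 = 46.33 h

46.3 h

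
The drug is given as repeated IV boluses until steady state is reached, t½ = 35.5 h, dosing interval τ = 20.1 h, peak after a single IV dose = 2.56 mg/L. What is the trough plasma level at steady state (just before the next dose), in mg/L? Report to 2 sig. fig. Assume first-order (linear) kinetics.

k = ln2 / t½ = 0.693147 / 35.5 = 0.01953 h⁻¹
e^(−kτ) = e^(−0.01953 × 20.1) = 0.6753
Accumulation ratio R = 1 / (1 − e^(−kτ)) = 1 / (1 − 0.6753) = 3.080
Steady-state trough = C₀ × R × e^(−kτ) = 2.56 × 3.080 × 0.6753 = 5.325 mg/L

5.3 mg/L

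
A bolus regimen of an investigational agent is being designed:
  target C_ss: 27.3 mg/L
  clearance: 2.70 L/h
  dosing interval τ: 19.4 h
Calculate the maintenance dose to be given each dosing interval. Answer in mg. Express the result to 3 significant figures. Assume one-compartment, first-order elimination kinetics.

At steady state, Dose/τ = Css × CL.
Dose = Css × CL × τ = 27.3 × 2.700 × 19.4 = 1430 mg

1430 mg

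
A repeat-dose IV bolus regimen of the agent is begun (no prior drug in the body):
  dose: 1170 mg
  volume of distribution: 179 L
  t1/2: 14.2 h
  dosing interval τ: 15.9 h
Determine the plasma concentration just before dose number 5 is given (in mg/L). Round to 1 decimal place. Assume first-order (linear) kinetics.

5.3 mg/L

C₀ per dose = Dose / Vd = 1170 / 179 = 6.536 mg/L
k = ln2 / t½ = 0.693147 / 14.2 = 0.04881 h⁻¹
Fraction remaining after one interval: r = e^(−kτ) = e^(−0.04881 × 15.9) = 0.4602
Before dose 5, 4 doses have been given (aged 1τ, 2τ, 3τ, 4τ).
C_trough = C₀ × (r + r² + … + r^4) = C₀ × r(1−r^4)/(1−r)
        = 6.536 × 0.4602 × (1 − 0.04485) / (1 − 0.4602) = 5.322 mg/L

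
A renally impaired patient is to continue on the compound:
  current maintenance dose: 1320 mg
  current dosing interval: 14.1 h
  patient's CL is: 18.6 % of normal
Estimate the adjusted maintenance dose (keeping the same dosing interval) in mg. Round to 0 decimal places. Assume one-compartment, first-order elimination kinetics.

To keep the same average steady-state level, dosing rate must scale with clearance.
CL ratio = 18.6 / 100 = 0.1860
New dose (same interval) = 1320 × 0.1860 = 245.5 mg

246 mg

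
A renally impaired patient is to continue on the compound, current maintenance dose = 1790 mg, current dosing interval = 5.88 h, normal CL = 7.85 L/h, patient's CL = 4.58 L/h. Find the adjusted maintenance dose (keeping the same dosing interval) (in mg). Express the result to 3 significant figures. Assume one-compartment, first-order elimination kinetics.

1040 mg

To keep the same average steady-state level, dosing rate must scale with clearance.
CL ratio = 4.58 / 7.85 = 0.5834
New dose (same interval) = 1790 × 0.5834 = 1044 mg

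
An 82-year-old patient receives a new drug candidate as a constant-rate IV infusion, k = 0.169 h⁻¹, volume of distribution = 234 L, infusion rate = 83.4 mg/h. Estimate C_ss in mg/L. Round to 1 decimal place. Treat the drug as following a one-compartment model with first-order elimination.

CL = k × Vd = 0.1690 × 234 = 39.55 L/h
At steady state Css = R₀ / CL = 83.4 / 39.55 = 2.109 mg/L

2.1 mg/L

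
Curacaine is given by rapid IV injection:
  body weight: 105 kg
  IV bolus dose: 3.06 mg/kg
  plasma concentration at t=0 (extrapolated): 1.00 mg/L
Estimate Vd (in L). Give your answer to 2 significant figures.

Dose = 3.06 × 105 = 321.3 mg
Vd = Dose / C₀ = 321.3 / 1.00 = 321.3 L

320 L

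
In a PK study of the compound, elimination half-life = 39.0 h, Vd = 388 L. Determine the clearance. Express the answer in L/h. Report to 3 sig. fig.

6.90 L/h

k = ln2 / t½ = 0.693147 / 39.0 = 0.01777 h⁻¹
CL = k × Vd = 0.01777 × 388 = 6.895 L/h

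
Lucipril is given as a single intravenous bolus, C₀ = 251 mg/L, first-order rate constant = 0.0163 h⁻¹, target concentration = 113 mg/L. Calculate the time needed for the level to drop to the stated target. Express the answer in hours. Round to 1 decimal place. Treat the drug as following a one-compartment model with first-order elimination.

49.0 h

t = ln(C₀ / C) / k = ln(251.0 / 113) / 0.01630
  = ln(2.221) / 0.01630 = 0.7980 / 0.01630 = 48.96 h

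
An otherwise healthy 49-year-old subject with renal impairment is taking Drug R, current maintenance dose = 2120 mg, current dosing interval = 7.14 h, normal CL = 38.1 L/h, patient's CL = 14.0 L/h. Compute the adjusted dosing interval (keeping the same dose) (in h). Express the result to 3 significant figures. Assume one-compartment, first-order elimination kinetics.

To keep the same average steady-state level, dosing rate must scale with clearance.
CL ratio = 14.0 / 38.1 = 0.3675
New interval (same dose) = 7.14 / 0.3675 = 19.43 h

19.4 h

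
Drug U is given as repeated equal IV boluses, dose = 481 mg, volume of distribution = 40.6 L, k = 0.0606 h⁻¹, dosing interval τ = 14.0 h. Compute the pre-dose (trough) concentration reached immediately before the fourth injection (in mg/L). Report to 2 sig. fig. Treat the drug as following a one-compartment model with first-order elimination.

8.2 mg/L

C₀ per dose = Dose / Vd = 481 / 40.6 = 11.85 mg/L
Fraction remaining after one interval: r = e^(−kτ) = e^(−0.06060 × 14.0) = 0.4281
Before dose 4, 3 doses have been given (aged 1τ, 2τ, 3τ).
C_trough = C₀ × (r + r² + … + r^3) = C₀ × r(1−r^3)/(1−r)
        = 11.85 × 0.4281 × (1 − 0.07846) / (1 − 0.4281) = 8.174 mg/L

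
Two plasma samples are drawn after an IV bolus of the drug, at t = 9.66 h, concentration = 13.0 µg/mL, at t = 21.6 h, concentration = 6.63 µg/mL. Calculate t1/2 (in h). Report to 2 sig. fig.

12 h

k = ln(C₁/C₂) / (t₂ − t₁) = ln(13.0/6.63) / (21.6 − 9.66)
  = 0.6733 / 11.94 = 0.05639 h⁻¹
t½ = ln2 / k = 0.693147 / 0.05639 = 12.29 h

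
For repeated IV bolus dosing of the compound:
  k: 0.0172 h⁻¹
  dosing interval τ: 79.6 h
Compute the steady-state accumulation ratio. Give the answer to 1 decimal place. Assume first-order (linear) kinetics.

e^(−kτ) = e^(−0.01720 × 79.6) = 0.2543
Accumulation ratio R = 1 / (1 − e^(−kτ)) = 1 / (1 − 0.2543) = 1.341

1.3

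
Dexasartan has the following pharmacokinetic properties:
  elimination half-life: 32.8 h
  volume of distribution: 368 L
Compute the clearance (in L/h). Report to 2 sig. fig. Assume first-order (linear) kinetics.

7.8 L/h

k = ln2 / t½ = 0.693147 / 32.8 = 0.02113 h⁻¹
CL = k × Vd = 0.02113 × 368 = 7.776 L/h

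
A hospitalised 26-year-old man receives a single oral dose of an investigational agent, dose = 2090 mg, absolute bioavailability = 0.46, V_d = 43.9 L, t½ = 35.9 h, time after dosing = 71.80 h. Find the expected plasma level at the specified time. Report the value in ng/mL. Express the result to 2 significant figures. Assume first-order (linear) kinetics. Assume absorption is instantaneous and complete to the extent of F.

Amount reaching circulation = F × Dose = 0.46 × 2090 = 961.4 mg
C₀ = F·Dose / Vd = 961.4 / 43.9 = 21.90 mg/L
k = ln2 / t½ = 0.693147 / 35.9 = 0.01931 h⁻¹
t / t½ = 71.80 / 35.9 = 2 half-lives
C = C₀ × (1/2)^2 = 21.90 × 0.2500 = 5.475 mg/L
Convert: 5.475 mg/L × 1000 = 5475 ng/mL

5500 ng/mL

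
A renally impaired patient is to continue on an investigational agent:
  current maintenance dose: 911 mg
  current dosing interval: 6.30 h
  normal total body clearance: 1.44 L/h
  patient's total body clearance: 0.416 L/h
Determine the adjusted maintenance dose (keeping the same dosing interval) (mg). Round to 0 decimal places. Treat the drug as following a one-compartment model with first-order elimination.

To keep the same average steady-state level, dosing rate must scale with clearance.
CL ratio = 0.416 / 1.44 = 0.2889
New dose (same interval) = 911 × 0.2889 = 263.2 mg

263 mg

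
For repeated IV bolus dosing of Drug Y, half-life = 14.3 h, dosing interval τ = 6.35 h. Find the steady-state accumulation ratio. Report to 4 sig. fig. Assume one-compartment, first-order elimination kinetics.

k = ln2 / t½ = 0.693147 / 14.3 = 0.04847 h⁻¹
e^(−kτ) = e^(−0.04847 × 6.35) = 0.7351
Accumulation ratio R = 1 / (1 − e^(−kτ)) = 1 / (1 − 0.7351) = 3.775

3.775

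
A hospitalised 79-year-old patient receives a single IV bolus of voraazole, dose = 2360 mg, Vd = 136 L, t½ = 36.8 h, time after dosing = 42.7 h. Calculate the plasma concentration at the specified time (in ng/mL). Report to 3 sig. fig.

C₀ = Dose / Vd = 2360 / 136 = 17.35 mg/L
k = ln2 / t½ = 0.693147 / 36.8 = 0.01884 h⁻¹
C = C₀ · e^(−k·t) = 17.35 × e^(−0.01884 × 42.7)
  = 17.35 × 0.4473 = 7.761 mg/L
Convert: 7.761 mg/L × 1000 = 7761 ng/mL

7760 ng/mL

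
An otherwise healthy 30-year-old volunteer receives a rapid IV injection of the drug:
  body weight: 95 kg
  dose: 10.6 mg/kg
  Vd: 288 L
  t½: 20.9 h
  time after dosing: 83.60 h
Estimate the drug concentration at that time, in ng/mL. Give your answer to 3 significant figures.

Total dose = 10.6 × 95 = 1007 mg
C₀ = Dose / Vd = 1007 / 288 = 3.497 mg/L
k = ln2 / t½ = 0.693147 / 20.9 = 0.03316 h⁻¹
t / t½ = 83.60 / 20.9 = 4 half-lives
C = C₀ × (1/2)^4 = 3.497 × 0.06250 = 0.2186 mg/L
Convert: 0.2186 mg/L × 1000 = 218.6 ng/mL

219 ng/mL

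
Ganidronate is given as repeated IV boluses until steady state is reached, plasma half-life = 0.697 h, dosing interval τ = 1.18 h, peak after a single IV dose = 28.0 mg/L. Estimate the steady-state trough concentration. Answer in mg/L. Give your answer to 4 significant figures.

k = ln2 / t½ = 0.693147 / 0.697 = 0.9945 h⁻¹
e^(−kτ) = e^(−0.9945 × 1.18) = 0.3093
Accumulation ratio R = 1 / (1 − e^(−kτ)) = 1 / (1 − 0.3093) = 1.448
Steady-state trough = C₀ × R × e^(−kτ) = 28.0 × 1.448 × 0.3093 = 12.54 mg/L

12.54 mg/L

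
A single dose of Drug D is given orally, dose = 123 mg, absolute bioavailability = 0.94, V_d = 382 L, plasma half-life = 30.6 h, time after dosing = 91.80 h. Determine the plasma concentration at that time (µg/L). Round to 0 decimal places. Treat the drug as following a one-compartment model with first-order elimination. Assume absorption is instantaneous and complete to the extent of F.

38 µg/L

Amount reaching circulation = F × Dose = 0.94 × 123.0 = 115.6 mg
C₀ = F·Dose / Vd = 115.6 / 382 = 0.3026 mg/L
k = ln2 / t½ = 0.693147 / 30.6 = 0.02265 h⁻¹
t / t½ = 91.80 / 30.6 = 3 half-lives
C = C₀ × (1/2)^3 = 0.3026 × 0.1250 = 0.03783 mg/L
Convert: 0.03783 mg/L × 1000 = 37.83 µg/L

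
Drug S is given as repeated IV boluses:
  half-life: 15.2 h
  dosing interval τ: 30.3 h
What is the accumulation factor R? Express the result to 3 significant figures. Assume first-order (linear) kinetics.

1.34

k = ln2 / t½ = 0.693147 / 15.2 = 0.04560 h⁻¹
e^(−kτ) = e^(−0.04560 × 30.3) = 0.2512
Accumulation ratio R = 1 / (1 − e^(−kτ)) = 1 / (1 − 0.2512) = 1.335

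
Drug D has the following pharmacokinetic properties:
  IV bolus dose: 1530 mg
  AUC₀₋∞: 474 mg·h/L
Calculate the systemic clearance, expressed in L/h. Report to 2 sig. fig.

3.2 L/h

CL = Dose / AUC = 1530 / 474 = 3.228 L/h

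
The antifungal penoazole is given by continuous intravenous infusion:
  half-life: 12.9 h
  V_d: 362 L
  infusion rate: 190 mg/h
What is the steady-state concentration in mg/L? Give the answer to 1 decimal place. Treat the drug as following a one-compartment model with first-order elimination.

k = ln2 / t½ = 0.693147 / 12.9 = 0.05373 h⁻¹
CL = k × Vd = 0.05373 × 362 = 19.45 L/h
At steady state Css = R₀ / CL = 190 / 19.45 = 9.769 mg/L

9.8 mg/L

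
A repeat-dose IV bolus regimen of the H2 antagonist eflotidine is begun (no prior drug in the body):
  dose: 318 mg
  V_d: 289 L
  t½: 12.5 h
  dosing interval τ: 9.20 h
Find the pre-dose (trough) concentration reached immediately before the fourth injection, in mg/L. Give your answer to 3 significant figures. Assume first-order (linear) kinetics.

C₀ per dose = Dose / Vd = 318 / 289 = 1.100 mg/L
k = ln2 / t½ = 0.693147 / 12.5 = 0.05545 h⁻¹
Fraction remaining after one interval: r = e^(−kτ) = e^(−0.05545 × 9.20) = 0.6004
Before dose 4, 3 doses have been given (aged 1τ, 2τ, 3τ).
C_trough = C₀ × (r + r² + … + r^3) = C₀ × r(1−r^3)/(1−r)
        = 1.100 × 0.6004 × (1 − 0.2164) / (1 − 0.6004) = 1.295 mg/L

1.30 mg/L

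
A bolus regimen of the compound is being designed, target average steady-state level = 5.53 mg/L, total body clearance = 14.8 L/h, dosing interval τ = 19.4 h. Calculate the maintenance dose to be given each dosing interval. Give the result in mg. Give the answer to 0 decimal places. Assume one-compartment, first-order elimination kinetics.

At steady state, Dose/τ = Css × CL.
Dose = Css × CL × τ = 5.53 × 14.80 × 19.4 = 1588 mg

1588 mg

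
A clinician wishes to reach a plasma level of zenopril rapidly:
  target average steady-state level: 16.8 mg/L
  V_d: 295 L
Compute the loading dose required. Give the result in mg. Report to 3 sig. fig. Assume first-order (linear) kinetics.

4960 mg

LD = Css × Vd = 16.8 × 295 = 4956 mg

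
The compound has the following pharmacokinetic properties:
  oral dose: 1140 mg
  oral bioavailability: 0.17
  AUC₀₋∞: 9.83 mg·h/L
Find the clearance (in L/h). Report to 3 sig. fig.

19.7 L/h

CL = F·Dose / AUC = 0.17 × 1140 / 9.83 = 19.72 L/h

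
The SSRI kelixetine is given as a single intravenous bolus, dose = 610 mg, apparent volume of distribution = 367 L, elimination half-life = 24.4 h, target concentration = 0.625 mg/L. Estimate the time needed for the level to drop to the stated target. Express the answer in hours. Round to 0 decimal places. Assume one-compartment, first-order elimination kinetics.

C₀ = Dose / Vd = 610.0 / 367 = 1.662 mg/L
k = ln2 / t½ = 0.693147 / 24.4 = 0.02841 h⁻¹
t = ln(C₀ / C) / k = ln(1.662 / 0.625) / 0.02841
  = ln(2.659) / 0.02841 = 0.9780 / 0.02841 = 34.42 h

34 h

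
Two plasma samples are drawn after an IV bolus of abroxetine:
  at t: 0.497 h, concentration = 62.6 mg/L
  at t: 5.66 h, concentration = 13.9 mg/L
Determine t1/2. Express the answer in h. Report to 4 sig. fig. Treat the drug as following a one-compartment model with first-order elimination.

2.378 h

k = ln(C₁/C₂) / (t₂ − t₁) = ln(62.6/13.9) / (5.66 − 0.497)
  = 1.505 / 5.163 = 0.2915 h⁻¹
t½ = ln2 / k = 0.693147 / 0.2915 = 2.378 h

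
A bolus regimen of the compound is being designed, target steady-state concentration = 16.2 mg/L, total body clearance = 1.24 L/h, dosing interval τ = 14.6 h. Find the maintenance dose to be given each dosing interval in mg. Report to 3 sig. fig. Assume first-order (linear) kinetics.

At steady state, Dose/τ = Css × CL.
Dose = Css × CL × τ = 16.2 × 1.240 × 14.6 = 293.3 mg

293 mg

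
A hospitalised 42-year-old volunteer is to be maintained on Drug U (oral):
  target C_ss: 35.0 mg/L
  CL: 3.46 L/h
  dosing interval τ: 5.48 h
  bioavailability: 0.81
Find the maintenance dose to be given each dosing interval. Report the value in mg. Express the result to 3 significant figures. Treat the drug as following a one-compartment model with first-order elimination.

819 mg

At steady state, F × (Dose/τ) = Css × CL.
Dose = Css × CL × τ / F = 35.0 × 3.460 × 5.48 / 0.81 = 819.3 mg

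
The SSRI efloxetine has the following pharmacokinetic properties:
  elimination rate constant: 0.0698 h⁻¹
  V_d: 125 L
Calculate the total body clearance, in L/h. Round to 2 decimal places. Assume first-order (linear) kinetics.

CL = k × Vd = 0.0698 × 125 = 8.725 L/h

8.73 L/h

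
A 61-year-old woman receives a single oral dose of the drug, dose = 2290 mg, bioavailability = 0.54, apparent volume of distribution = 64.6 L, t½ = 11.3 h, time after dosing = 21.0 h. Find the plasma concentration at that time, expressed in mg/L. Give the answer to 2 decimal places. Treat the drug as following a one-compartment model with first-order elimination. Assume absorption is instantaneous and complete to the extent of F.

5.28 mg/L

Amount reaching circulation = F × Dose = 0.54 × 2290 = 1237 mg
C₀ = F·Dose / Vd = 1237 / 64.6 = 19.15 mg/L
k = ln2 / t½ = 0.693147 / 11.3 = 0.06134 h⁻¹
C = C₀ · e^(−k·t) = 19.15 × e^(−0.06134 × 21.0)
  = 19.15 × 0.2758 = 5.282 mg/L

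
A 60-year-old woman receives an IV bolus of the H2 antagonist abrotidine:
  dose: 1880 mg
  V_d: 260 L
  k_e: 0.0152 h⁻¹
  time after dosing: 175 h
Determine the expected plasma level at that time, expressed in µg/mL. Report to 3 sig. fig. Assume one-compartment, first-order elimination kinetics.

0.506 µg/mL

C₀ = Dose / Vd = 1880 / 260 = 7.231 mg/L
C = C₀ · e^(−k·t) = 7.231 × e^(−0.01520 × 175)
  = 7.231 × 0.06995 = 0.5058 mg/L
(0.5058 mg/L = 0.5058 µg/mL)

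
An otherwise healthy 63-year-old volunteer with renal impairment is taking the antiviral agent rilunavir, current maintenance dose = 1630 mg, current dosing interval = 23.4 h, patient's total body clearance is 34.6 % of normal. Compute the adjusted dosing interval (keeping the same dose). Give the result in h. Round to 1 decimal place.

To keep the same average steady-state level, dosing rate must scale with clearance.
CL ratio = 34.6 / 100 = 0.3460
New interval (same dose) = 23.4 / 0.3460 = 67.63 h

67.6 h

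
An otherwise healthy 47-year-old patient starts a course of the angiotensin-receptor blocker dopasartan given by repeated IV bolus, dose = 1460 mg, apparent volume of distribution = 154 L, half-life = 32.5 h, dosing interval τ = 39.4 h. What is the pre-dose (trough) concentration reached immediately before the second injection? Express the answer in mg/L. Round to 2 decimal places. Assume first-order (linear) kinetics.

C₀ per dose = Dose / Vd = 1460 / 154 = 9.481 mg/L
k = ln2 / t½ = 0.693147 / 32.5 = 0.02133 h⁻¹
Fraction remaining after one interval: r = e^(−kτ) = e^(−0.02133 × 39.4) = 0.4315
Before dose 2, 1 dose has been given (aged 1τ).
C_trough = C₀ × r = 9.481 × 0.4315 = 4.091 mg/L

4.09 mg/L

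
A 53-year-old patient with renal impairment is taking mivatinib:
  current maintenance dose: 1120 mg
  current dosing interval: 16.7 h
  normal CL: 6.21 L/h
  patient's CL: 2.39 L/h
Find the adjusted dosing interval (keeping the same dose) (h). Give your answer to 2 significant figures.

43 h

To keep the same average steady-state level, dosing rate must scale with clearance.
CL ratio = 2.39 / 6.21 = 0.3849
New interval (same dose) = 16.7 / 0.3849 = 43.39 h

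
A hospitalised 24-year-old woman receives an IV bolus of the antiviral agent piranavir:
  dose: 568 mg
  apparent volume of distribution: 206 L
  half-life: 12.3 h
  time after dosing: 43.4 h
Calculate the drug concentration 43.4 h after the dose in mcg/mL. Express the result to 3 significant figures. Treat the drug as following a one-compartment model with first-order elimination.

C₀ = Dose / Vd = 568.0 / 206 = 2.757 mg/L
k = ln2 / t½ = 0.693147 / 12.3 = 0.05635 h⁻¹
C = C₀ · e^(−k·t) = 2.757 × e^(−0.05635 × 43.4)
  = 2.757 × 0.08667 = 0.2389 mg/L
(0.2389 mg/L = 0.2389 mcg/mL)

0.239 mcg/mL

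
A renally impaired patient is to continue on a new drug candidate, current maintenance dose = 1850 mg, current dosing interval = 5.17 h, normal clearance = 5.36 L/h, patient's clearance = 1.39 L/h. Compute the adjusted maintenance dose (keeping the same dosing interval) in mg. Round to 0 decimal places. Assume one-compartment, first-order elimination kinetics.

480 mg

To keep the same average steady-state level, dosing rate must scale with clearance.
CL ratio = 1.39 / 5.36 = 0.2593
New dose (same interval) = 1850 × 0.2593 = 479.7 mg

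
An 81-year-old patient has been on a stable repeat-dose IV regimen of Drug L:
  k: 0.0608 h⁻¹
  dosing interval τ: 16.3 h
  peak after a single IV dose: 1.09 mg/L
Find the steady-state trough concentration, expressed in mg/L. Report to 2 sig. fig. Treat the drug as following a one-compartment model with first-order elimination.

0.64 mg/L

e^(−kτ) = e^(−0.06080 × 16.3) = 0.3712
Accumulation ratio R = 1 / (1 − e^(−kτ)) = 1 / (1 − 0.3712) = 1.590
Steady-state trough = C₀ × R × e^(−kτ) = 1.09 × 1.590 × 0.3712 = 0.6433 mg/L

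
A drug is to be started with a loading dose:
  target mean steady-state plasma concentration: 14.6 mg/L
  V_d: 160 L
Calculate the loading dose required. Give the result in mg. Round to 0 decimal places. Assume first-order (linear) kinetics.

LD = Css × Vd = 14.6 × 160 = 2336 mg

2336 mg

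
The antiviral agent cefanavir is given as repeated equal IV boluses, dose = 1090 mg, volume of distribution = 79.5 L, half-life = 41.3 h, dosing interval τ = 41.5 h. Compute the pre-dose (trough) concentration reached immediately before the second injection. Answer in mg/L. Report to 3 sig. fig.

C₀ per dose = Dose / Vd = 1090 / 79.5 = 13.71 mg/L
k = ln2 / t½ = 0.693147 / 41.3 = 0.01678 h⁻¹
Fraction remaining after one interval: r = e^(−kτ) = e^(−0.01678 × 41.5) = 0.4984
Before dose 2, 1 dose has been given (aged 1τ).
C_trough = C₀ × r = 13.71 × 0.4984 = 6.833 mg/L

6.83 mg/L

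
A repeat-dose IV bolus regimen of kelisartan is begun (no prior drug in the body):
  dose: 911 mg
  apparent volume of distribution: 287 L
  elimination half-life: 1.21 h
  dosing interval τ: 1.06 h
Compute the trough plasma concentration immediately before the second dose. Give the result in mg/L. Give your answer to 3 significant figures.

C₀ per dose = Dose / Vd = 911 / 287 = 3.174 mg/L
k = ln2 / t½ = 0.693147 / 1.21 = 0.5728 h⁻¹
Fraction remaining after one interval: r = e^(−kτ) = e^(−0.5728 × 1.06) = 0.5449
Before dose 2, 1 dose has been given (aged 1τ).
C_trough = C₀ × r = 3.174 × 0.5449 = 1.730 mg/L

1.73 mg/L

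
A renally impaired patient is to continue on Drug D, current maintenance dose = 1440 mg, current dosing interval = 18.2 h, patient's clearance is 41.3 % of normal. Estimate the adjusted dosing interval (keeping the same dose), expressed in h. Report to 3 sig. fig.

To keep the same average steady-state level, dosing rate must scale with clearance.
CL ratio = 41.3 / 100 = 0.4130
New interval (same dose) = 18.2 / 0.4130 = 44.07 h

44.1 h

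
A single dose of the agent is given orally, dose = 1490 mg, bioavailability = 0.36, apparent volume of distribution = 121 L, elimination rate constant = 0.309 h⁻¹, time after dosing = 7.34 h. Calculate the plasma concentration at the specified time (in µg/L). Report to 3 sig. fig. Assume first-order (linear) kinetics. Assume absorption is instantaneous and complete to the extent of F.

Amount reaching circulation = F × Dose = 0.36 × 1490 = 536.4 mg
C₀ = F·Dose / Vd = 536.4 / 121 = 4.433 mg/L
C = C₀ · e^(−k·t) = 4.433 × e^(−0.3090 × 7.34)
  = 4.433 × 0.1035 = 0.4588 mg/L
Convert: 0.4588 mg/L × 1000 = 458.8 µg/L

459 µg/L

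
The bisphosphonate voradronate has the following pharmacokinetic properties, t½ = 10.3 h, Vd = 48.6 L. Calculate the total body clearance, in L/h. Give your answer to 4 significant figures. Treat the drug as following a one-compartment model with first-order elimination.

k = ln2 / t½ = 0.693147 / 10.3 = 0.06730 h⁻¹
CL = k × Vd = 0.06730 × 48.6 = 3.271 L/h

3.271 L/h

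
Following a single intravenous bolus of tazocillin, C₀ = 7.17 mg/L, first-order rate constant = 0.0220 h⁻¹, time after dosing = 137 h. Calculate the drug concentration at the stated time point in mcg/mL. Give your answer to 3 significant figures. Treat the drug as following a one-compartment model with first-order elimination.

C = C₀ · e^(−k·t) = 7.170 × e^(−0.02200 × 137)
  = 7.170 × 0.04909 = 0.3520 mg/L
(0.3520 mg/L = 0.3520 mcg/mL)

0.352 mcg/mL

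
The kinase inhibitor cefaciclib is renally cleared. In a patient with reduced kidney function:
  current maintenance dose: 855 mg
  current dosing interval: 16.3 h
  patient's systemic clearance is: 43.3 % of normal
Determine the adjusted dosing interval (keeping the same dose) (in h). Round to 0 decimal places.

To keep the same average steady-state level, dosing rate must scale with clearance.
CL ratio = 43.3 / 100 = 0.4330
New interval (same dose) = 16.3 / 0.4330 = 37.64 h

38 h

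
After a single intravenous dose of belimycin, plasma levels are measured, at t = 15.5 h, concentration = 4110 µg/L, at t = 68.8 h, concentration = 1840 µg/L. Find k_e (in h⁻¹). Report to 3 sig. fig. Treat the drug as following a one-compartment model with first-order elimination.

k = ln(C₁/C₂) / (t₂ − t₁) = ln(4110/1840) / (68.8 − 15.5)
  = 0.8037 / 53.30 = 0.01508 h⁻¹

0.0151 h⁻¹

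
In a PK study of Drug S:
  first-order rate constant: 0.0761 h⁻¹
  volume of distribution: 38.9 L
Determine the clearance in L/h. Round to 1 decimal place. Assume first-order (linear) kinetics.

CL = k × Vd = 0.0761 × 38.9 = 2.960 L/h

3.0 L/h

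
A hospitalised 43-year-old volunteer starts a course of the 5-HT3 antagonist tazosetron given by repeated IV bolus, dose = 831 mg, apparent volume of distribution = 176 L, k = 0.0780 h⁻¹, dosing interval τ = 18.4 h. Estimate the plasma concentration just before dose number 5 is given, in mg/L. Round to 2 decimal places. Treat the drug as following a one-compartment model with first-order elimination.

C₀ per dose = Dose / Vd = 831 / 176 = 4.722 mg/L
Fraction remaining after one interval: r = e^(−kτ) = e^(−0.07800 × 18.4) = 0.2381
Before dose 5, 4 doses have been given (aged 1τ, 2τ, 3τ, 4τ).
C_trough = C₀ × (r + r² + … + r^4) = C₀ × r(1−r^4)/(1−r)
        = 4.722 × 0.2381 × (1 − 0.003214) / (1 − 0.2381) = 1.471 mg/L

1.47 mg/L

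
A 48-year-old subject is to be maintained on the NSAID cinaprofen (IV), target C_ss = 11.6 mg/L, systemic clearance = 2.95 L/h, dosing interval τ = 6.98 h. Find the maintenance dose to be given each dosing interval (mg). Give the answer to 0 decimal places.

At steady state, Dose/τ = Css × CL.
Dose = Css × CL × τ = 11.6 × 2.950 × 6.98 = 238.9 mg

239 mg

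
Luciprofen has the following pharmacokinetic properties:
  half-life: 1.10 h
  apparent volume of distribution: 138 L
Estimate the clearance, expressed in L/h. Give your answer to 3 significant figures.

k = ln2 / t½ = 0.693147 / 1.10 = 0.6301 h⁻¹
CL = k × Vd = 0.6301 × 138 = 86.95 L/h

87.0 L/h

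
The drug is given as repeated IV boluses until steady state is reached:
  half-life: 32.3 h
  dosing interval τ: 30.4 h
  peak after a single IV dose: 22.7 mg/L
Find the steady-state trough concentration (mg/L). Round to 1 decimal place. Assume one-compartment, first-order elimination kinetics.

k = ln2 / t½ = 0.693147 / 32.3 = 0.02146 h⁻¹
e^(−kτ) = e^(−0.02146 × 30.4) = 0.5208
Accumulation ratio R = 1 / (1 − e^(−kτ)) = 1 / (1 − 0.5208) = 2.087
Steady-state trough = C₀ × R × e^(−kτ) = 22.7 × 2.087 × 0.5208 = 24.67 mg/L

24.7 mg/L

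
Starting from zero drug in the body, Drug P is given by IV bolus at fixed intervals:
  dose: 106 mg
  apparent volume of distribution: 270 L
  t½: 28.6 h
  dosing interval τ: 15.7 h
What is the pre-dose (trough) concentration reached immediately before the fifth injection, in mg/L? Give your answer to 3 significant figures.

0.663 mg/L

C₀ per dose = Dose / Vd = 106 / 270 = 0.3926 mg/L
k = ln2 / t½ = 0.693147 / 28.6 = 0.02424 h⁻¹
Fraction remaining after one interval: r = e^(−kτ) = e^(−0.02424 × 15.7) = 0.6835
Before dose 5, 4 doses have been given (aged 1τ, 2τ, 3τ, 4τ).
C_trough = C₀ × (r + r² + … + r^4) = C₀ × r(1−r^4)/(1−r)
        = 0.3926 × 0.6835 × (1 − 0.2182) / (1 − 0.6835) = 0.6628 mg/L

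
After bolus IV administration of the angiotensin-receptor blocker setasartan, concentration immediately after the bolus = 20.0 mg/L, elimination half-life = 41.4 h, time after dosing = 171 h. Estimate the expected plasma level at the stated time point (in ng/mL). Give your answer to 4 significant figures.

k = ln2 / t½ = 0.693147 / 41.4 = 0.01674 h⁻¹
C = C₀ · e^(−k·t) = 20.00 × e^(−0.01674 × 171)
  = 20.00 × 0.05712 = 1.142 mg/L
Convert: 1.142 mg/L × 1000 = 1142 ng/mL

1142 ng/mL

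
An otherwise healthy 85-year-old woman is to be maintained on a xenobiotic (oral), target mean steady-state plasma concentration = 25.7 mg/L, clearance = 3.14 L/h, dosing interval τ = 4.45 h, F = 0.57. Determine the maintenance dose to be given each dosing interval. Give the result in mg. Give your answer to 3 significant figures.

630 mg

At steady state, F × (Dose/τ) = Css × CL.
Dose = Css × CL × τ / F = 25.7 × 3.140 × 4.45 / 0.57 = 630.0 mg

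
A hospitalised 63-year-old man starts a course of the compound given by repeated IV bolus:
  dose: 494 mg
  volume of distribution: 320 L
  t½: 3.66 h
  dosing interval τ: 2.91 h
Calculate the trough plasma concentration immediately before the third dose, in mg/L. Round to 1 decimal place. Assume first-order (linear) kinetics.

1.4 mg/L

C₀ per dose = Dose / Vd = 494 / 320 = 1.544 mg/L
k = ln2 / t½ = 0.693147 / 3.66 = 0.1894 h⁻¹
Fraction remaining after one interval: r = e^(−kτ) = e^(−0.1894 × 2.91) = 0.5763
Before dose 3, 2 doses have been given (aged 1τ, 2τ).
C_trough = C₀ × (r + r²) = 1.544 × (0.5763 + 0.3321) = 1.403 mg/L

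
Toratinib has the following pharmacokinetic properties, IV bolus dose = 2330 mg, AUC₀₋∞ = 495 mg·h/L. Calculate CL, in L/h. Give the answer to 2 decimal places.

4.71 L/h

CL = Dose / AUC = 2330 / 495 = 4.707 L/h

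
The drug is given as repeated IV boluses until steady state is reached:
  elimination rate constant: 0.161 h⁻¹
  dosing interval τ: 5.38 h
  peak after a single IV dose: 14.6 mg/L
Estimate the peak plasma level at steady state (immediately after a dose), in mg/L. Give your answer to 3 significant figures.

25.2 mg/L

e^(−kτ) = e^(−0.1610 × 5.38) = 0.4206
Accumulation ratio R = 1 / (1 − e^(−kτ)) = 1 / (1 − 0.4206) = 1.726
Steady-state peak = C₀ × R = 14.6 × 1.726 = 25.20 mg/L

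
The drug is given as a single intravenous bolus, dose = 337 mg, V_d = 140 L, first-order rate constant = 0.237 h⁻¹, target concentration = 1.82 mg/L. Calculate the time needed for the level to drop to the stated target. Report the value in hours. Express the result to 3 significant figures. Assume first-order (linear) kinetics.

C₀ = Dose / Vd = 337.0 / 140 = 2.407 mg/L
t = ln(C₀ / C) / k = ln(2.407 / 1.82) / 0.2370
  = ln(1.323) / 0.2370 = 0.2799 / 0.2370 = 1.181 h

1.18 h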